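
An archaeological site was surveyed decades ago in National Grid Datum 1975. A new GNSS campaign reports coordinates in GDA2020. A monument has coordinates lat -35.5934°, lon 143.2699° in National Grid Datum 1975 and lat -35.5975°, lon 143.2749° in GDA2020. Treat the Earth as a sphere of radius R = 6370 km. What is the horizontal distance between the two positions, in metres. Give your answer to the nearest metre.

Δφ = -35.5975° − -35.5934° = -0.0041°; Δλ = 143.2749° − 143.2699° = +0.0050°.
1° along a meridian = πR/180 = 111177 m.
ΔN = Δφ × 111177 = -455.8 m; ΔE = Δλ × 111177 × cos(-35.5934°) = +0.0050 × 111177 × 0.813168 = 452.0 m.
Distance = √(ΔE² + ΔN²) = √(452.0² + (-455.8)²) = 642.0 m.

642 m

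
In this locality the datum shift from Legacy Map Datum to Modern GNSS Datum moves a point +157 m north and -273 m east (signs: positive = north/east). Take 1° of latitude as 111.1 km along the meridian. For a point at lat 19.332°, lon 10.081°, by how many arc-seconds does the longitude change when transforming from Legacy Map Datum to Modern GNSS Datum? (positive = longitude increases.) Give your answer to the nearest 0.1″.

At latitude 19.332°, cos φ = 0.943616.
1° of longitude at this latitude = 111.1 × cos φ = 104.84 km, so Δλ = -273.0 / 104835.8 = -0.0026041° = -9.375″.

Δλ = -9.4″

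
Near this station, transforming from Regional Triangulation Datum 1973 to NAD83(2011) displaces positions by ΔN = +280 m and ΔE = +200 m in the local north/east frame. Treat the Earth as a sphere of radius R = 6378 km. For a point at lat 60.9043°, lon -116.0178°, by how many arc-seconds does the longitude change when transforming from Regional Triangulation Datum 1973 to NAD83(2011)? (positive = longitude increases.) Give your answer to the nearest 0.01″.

At latitude 60.9043°, cos φ = 0.486270.
One radian of longitude at latitude φ spans R cos φ, so Δλ = ΔE / (R cos φ) = 200.0 / (6378000 × 0.486270) = 6.4486e-05 rad = 13.301″.

Δλ = 13.30″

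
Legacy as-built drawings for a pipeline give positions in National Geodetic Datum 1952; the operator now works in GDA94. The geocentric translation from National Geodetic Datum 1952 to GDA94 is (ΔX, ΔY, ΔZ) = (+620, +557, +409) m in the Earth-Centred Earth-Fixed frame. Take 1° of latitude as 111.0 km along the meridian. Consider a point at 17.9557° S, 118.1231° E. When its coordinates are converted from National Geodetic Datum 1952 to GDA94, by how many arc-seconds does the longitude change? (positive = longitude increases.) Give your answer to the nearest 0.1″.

Δλ = -27.6″

sin φ = -0.308282, cos φ = 0.951295, sin λ = 0.881937, cos λ = -0.471367.
East component: ΔE = −sin λ·ΔX + cos λ·ΔY = −(0.881937)(620) + (-0.471367)(557) = -809.35 m.
1° of latitude spans 111000 m; at latitude φ, 1° of longitude spans that × cos φ = 105593.8 m, so Δλ = -809.35 / 105593.8 × 3600 = -27.593″.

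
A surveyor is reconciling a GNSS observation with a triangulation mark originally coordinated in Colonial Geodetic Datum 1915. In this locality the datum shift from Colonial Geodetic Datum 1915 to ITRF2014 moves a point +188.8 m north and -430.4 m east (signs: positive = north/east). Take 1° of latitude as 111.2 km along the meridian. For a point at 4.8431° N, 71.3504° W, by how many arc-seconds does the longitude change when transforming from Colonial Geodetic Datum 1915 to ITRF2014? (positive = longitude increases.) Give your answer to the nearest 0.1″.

At latitude 4.8431°, cos φ = 0.996430.
1° of longitude at this latitude = 111.2 × cos φ = 110.80 km, so Δλ = -430.4 / 110803.0 = -0.0038844° = -13.984″.

Δλ = -14.0″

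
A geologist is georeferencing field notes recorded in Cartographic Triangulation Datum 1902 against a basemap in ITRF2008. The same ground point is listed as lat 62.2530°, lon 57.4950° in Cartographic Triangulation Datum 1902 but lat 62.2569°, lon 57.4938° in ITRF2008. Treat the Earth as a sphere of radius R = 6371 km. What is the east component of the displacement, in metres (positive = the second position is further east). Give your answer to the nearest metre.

Δφ = 62.2569° − 62.2530° = +0.0039°; Δλ = 57.4938° − 57.4950° = -0.0012°.
1° along a meridian = πR/180 = 111195 m.
ΔN = Δφ × 111195 = 433.7 m; ΔE = Δλ × 111195 × cos(62.2530°) = -0.0012 × 111195 × 0.465568 = -62.1 m.

ΔE = -62 m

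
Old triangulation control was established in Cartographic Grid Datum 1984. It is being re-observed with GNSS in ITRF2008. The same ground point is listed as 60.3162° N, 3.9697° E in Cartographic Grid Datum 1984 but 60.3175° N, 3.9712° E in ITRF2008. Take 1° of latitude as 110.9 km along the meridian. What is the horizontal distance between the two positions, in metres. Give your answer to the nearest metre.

166 m

Δφ = 60.3175° − 60.3162° = +0.0013°; Δλ = 3.9712° − 3.9697° = +0.0015°.
ΔN = Δφ × 110900 = 144.2 m; ΔE = Δλ × 110900 × cos(60.3162°) = +0.0015 × 110900 × 0.495213 = 82.4 m.
Distance = √(ΔE² + ΔN²) = √(82.4² + 144.2²) = 166.0 m.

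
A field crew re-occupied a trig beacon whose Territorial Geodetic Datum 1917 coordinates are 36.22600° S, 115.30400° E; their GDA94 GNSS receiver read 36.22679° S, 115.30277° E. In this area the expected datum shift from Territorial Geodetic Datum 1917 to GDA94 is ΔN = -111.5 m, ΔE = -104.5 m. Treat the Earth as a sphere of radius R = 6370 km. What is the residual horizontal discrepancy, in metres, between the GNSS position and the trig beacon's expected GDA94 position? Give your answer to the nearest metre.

Observed coordinate differences: Δφ = -0.00079°, Δλ = -0.00123°.
Converting to metres (1° lat = 111177 m, cos φ = 0.806692): observed ΔN = -87.8 m, observed ΔE = -110.3 m.
Subtracting the expected shift leaves a residual of -87.8 − (-111.5) = 23.7 m north and -110.3 − (-104.5) = -5.8 m east.
Residual distance = √(23.7² + (-5.8)²) = 24.4 m.

24 m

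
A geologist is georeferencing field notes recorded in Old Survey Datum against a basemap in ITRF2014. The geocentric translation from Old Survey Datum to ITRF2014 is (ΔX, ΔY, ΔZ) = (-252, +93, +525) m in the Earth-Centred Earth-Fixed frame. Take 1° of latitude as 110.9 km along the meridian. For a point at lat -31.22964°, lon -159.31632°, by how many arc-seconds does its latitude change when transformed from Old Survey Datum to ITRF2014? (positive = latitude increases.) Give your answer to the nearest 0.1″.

Δφ = 18.0″

sin φ = -0.518469, cos φ = 0.855096, sin λ = -0.353208, cos λ = -0.935545.
North component: ΔN = −sin φ cos λ·ΔX − sin φ sin λ·ΔY + cos φ·ΔZ = −(-0.518469)(-0.935545)(-252) − (-0.518469)(-0.353208)(93) + (0.855096)(525) = 554.13 m.
1° of latitude spans 110900 m, so Δφ = 554.13 / 110900 × 3600 = 17.988″.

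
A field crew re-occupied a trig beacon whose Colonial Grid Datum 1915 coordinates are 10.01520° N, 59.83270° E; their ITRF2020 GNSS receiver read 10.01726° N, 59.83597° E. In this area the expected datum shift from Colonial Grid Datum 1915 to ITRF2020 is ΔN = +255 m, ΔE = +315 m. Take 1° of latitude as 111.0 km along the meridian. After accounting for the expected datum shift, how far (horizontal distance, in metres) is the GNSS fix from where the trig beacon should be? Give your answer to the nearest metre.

Observed coordinate differences: Δφ = +0.00206°, Δλ = +0.00327°.
Converting to metres (1° lat = 111000 m, cos φ = 0.984762): observed ΔN = 228.7 m, observed ΔE = 357.4 m.
Subtracting the expected shift leaves a residual of 228.7 − (255) = -26.3 m north and 357.4 − (315) = 42.4 m east.
Residual distance = √((-26.3)² + 42.4²) = 49.9 m.

50 m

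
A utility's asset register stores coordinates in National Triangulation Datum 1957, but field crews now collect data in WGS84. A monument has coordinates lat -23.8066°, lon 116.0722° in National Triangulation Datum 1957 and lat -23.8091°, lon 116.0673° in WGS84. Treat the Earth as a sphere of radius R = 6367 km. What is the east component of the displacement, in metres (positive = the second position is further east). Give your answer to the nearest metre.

ΔE = -498 m

Δφ = -23.8091° − -23.8066° = -0.0025°; Δλ = 116.0673° − 116.0722° = -0.0049°.
1° along a meridian = πR/180 = 111125 m.
ΔN = Δφ × 111125 = -277.8 m; ΔE = Δλ × 111125 × cos(-23.8066°) = -0.0049 × 111125 × 0.914913 = -498.2 m.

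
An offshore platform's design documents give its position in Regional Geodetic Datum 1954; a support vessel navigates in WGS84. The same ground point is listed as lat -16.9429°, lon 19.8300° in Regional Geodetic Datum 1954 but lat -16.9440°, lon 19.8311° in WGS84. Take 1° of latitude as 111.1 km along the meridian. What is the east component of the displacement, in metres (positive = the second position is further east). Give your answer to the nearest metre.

Δφ = -16.9440° − -16.9429° = -0.0011°; Δλ = 19.8311° − 19.8300° = +0.0011°.
ΔN = Δφ × 111100 = -122.2 m; ΔE = Δλ × 111100 × cos(-16.9429°) = +0.0011 × 111100 × 0.956596 = 116.9 m.

ΔE = 117 m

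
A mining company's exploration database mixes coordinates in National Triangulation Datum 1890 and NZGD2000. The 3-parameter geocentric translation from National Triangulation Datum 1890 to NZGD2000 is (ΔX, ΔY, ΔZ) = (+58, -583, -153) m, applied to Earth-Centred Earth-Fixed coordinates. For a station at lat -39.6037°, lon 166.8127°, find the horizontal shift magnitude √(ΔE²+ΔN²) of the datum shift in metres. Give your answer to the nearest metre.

604 m

At φ = -39.6037°, λ = 166.8127°: sin φ = -0.637474, cos φ = 0.770472, sin λ = 0.228135, cos λ = -0.973629.
ΔE = −sin λ·ΔX + cos λ·ΔY = −(0.228135)·(58) + (-0.973629)·(-583) = 554.39 m.
ΔN = −sin φ cos λ·ΔX − sin φ sin λ·ΔY + cos φ·ΔZ = −(-0.637474)(-0.973629)(58) − (-0.637474)(0.228135)(-583) + (0.770472)(-153) = -238.67 m.
Horizontal magnitude = √(ΔE² + ΔN²) = √(554.39² + (-238.67)²) = 603.58 m.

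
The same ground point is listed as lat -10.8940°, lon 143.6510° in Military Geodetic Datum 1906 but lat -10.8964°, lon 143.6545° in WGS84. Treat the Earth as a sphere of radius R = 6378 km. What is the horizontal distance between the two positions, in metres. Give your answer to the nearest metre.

467 m

Δφ = -10.8964° − -10.8940° = -0.0024°; Δλ = 143.6545° − 143.6510° = +0.0035°.
1° along a meridian = πR/180 = 111317 m.
ΔN = Δφ × 111317 = -267.2 m; ΔE = Δλ × 111317 × cos(-10.8940°) = +0.0035 × 111317 × 0.981979 = 382.6 m.
Distance = √(ΔE² + ΔN²) = √(382.6² + (-267.2)²) = 466.6 m.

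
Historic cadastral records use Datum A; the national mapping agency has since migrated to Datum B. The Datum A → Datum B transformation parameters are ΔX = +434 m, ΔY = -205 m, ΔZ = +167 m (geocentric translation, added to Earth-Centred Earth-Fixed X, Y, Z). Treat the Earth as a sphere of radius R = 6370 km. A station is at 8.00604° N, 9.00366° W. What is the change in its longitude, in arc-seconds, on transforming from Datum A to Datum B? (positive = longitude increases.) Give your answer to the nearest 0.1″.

sin φ = 0.139277, cos φ = 0.990253, sin λ = -0.156498, cos λ = 0.987678.
East component: ΔE = −sin λ·ΔX + cos λ·ΔY = −(-0.156498)(434) + (0.987678)(-205) = -134.55 m.
1° of latitude spans πR/180 = 111177 m; at latitude φ, 1° of longitude spans that × cos φ = 110093.9 m, so Δλ = -134.55 / 110093.9 × 3600 = -4.400″.

Δλ = -4.4″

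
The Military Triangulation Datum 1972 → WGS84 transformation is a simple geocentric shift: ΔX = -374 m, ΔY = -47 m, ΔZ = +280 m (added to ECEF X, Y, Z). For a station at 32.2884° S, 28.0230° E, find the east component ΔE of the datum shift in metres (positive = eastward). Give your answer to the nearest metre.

The local east axis at (φ, λ) is (−sin λ, cos λ, 0), so ΔE = −sin(28.0230°)·(-374) + cos(28.0230°)·(-47) = 134.23 m.

ΔE = 134 m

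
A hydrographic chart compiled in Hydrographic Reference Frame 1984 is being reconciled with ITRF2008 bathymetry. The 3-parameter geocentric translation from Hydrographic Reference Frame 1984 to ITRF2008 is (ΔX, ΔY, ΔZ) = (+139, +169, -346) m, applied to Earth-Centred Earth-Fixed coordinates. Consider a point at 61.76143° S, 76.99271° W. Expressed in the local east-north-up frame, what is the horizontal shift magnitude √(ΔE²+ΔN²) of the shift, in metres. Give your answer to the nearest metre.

At φ = -61.76143°, λ = -76.99271°: sin φ = -0.880985, cos φ = 0.473144, sin λ = -0.974341, cos λ = 0.225075.
ΔE = −sin λ·ΔX + cos λ·ΔY = −(-0.974341)·(139) + (0.225075)·(169) = 173.47 m.
ΔN = −sin φ cos λ·ΔX − sin φ sin λ·ΔY + cos φ·ΔZ = −(-0.880985)(0.225075)(139) − (-0.880985)(-0.974341)(169) + (0.473144)(-346) = -281.21 m.
Horizontal magnitude = √(ΔE² + ΔN²) = √(173.47² + (-281.21)²) = 330.41 m.

330 m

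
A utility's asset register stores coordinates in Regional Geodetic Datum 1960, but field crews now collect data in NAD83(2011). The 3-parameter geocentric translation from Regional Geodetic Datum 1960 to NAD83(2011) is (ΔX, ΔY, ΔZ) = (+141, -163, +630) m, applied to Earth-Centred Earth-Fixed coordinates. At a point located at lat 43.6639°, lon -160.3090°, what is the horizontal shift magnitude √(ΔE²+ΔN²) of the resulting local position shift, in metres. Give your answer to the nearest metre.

At φ = 43.6639°, λ = -160.3090°: sin φ = 0.690427, cos φ = 0.723402, sin λ = -0.336947, cos λ = -0.941523.
ΔE = −sin λ·ΔX + cos λ·ΔY = −(-0.336947)·(141) + (-0.941523)·(-163) = 200.98 m.
ΔN = −sin φ cos λ·ΔX − sin φ sin λ·ΔY + cos φ·ΔZ = −(0.690427)(-0.941523)(141) − (0.690427)(-0.336947)(-163) + (0.723402)(630) = 509.48 m.
Horizontal magnitude = √(ΔE² + ΔN²) = √(200.98² + 509.48²) = 547.69 m.

548 m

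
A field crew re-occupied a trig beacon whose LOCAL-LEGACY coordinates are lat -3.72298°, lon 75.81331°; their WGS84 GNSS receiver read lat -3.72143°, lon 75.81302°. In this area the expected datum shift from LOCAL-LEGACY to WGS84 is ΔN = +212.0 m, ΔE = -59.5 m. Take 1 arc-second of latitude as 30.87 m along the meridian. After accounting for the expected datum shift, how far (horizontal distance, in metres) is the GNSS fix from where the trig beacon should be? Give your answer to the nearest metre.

Observed coordinate differences: Δφ = +0.00155°, Δλ = -0.00029°.
Converting to metres (1° lat = 111132 m, cos φ = 0.997890): observed ΔN = 172.3 m, observed ΔE = -32.2 m.
Subtracting the expected shift leaves a residual of 172.3 − (212.0) = -39.7 m north and -32.2 − (-59.5) = 27.3 m east.
Residual distance = √((-39.7)² + 27.3²) = 48.2 m.

48 m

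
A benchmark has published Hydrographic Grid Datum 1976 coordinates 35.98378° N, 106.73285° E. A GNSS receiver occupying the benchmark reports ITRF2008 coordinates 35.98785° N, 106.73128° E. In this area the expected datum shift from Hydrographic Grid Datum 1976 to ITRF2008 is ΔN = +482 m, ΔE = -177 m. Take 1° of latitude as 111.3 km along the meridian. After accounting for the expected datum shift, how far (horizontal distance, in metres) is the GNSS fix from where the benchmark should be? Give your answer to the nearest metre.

Observed coordinate differences: Δφ = +0.00407°, Δλ = -0.00157°.
Converting to metres (1° lat = 111300 m, cos φ = 0.809183): observed ΔN = 453.0 m, observed ΔE = -141.4 m.
Subtracting the expected shift leaves a residual of 453.0 − (482) = -29.0 m north and -141.4 − (-177) = 35.6 m east.
Residual distance = √((-29.0)² + 35.6²) = 45.9 m.

46 m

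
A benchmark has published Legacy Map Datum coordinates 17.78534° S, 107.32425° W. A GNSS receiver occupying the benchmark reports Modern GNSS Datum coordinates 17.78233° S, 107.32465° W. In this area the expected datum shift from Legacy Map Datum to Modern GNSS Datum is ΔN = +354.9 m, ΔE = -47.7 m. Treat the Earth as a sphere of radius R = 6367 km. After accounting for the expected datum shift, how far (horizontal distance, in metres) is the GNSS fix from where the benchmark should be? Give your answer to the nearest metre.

21 m

Observed coordinate differences: Δφ = +0.00301°, Δλ = -0.00040°.
Converting to metres (1° lat = 111125 m, cos φ = 0.952208): observed ΔN = 334.5 m, observed ΔE = -42.3 m.
Subtracting the expected shift leaves a residual of 334.5 − (354.9) = -20.4 m north and -42.3 − (-47.7) = 5.4 m east.
Residual distance = √((-20.4)² + 5.4²) = 21.1 m.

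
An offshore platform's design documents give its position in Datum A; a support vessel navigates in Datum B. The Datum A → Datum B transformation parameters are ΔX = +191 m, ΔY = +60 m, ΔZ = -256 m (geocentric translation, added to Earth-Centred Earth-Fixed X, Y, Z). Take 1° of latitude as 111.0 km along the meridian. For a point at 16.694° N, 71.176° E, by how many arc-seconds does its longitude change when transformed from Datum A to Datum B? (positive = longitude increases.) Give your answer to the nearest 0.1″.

Δλ = -5.5″

sin φ = 0.287260, cos φ = 0.957853, sin λ = 0.946514, cos λ = 0.322662.
East component: ΔE = −sin λ·ΔX + cos λ·ΔY = −(0.946514)(191) + (0.322662)(60) = -161.42 m.
1° of latitude spans 111000 m; at latitude φ, 1° of longitude spans that × cos φ = 106321.6 m, so Δλ = -161.42 / 106321.6 × 3600 = -5.466″.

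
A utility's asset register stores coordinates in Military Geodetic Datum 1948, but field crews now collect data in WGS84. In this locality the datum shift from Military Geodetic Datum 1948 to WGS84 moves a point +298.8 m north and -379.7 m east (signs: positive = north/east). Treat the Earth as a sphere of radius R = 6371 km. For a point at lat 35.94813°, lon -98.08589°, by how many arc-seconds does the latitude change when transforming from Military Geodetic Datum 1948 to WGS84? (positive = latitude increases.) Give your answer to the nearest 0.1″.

On a sphere of radius R, 1 rad of latitude = R, so Δφ = ΔN / R = 298.8 / 6371000 = 4.6900e-05 rad = 9.674″.

Δφ = 9.7″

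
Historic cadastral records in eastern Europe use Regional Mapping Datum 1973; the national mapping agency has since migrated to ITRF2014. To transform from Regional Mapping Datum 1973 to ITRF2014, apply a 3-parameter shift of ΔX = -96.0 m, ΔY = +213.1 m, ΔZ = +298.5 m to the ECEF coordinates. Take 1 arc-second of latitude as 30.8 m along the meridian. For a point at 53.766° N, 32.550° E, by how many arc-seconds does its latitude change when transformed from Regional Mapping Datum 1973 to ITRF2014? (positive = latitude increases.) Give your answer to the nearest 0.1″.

Δφ = 4.8″

sin φ = 0.806610, cos φ = 0.591084, sin λ = 0.538035, cos λ = 0.842922.
North component: ΔN = −sin φ cos λ·ΔX − sin φ sin λ·ΔY + cos φ·ΔZ = −(0.806610)(0.842922)(-96.0) − (0.806610)(0.538035)(213.1) + (0.591084)(298.5) = 149.23 m.
1° of latitude spans 3600 × 30.80 = 110880 m, so Δφ = 149.23 / 110880 × 3600 = 4.845″.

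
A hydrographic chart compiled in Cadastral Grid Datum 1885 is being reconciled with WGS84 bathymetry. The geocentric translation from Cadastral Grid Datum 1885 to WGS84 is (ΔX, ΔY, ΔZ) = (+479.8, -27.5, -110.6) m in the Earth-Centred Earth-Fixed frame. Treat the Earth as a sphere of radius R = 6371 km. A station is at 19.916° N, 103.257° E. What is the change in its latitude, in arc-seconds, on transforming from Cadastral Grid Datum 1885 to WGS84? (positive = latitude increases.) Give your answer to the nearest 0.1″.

sin φ = 0.340642, cos φ = 0.940193, sin λ = 0.973351, cos λ = -0.229319.
North component: ΔN = −sin φ cos λ·ΔX − sin φ sin λ·ΔY + cos φ·ΔZ = −(0.340642)(-0.229319)(479.8) − (0.340642)(0.973351)(-27.5) + (0.940193)(-110.6) = -57.39 m.
1° of latitude spans πR/180 = 111195 m, so Δφ = -57.39 / 111195 × 3600 = -1.858″.

Δφ = -1.9″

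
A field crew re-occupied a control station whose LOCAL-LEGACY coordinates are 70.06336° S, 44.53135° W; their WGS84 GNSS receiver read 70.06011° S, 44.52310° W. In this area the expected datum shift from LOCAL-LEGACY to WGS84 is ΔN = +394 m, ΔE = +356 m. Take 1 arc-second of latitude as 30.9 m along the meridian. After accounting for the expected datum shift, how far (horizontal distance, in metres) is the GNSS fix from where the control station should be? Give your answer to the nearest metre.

54 m

Observed coordinate differences: Δφ = +0.00325°, Δλ = +0.00825°.
Converting to metres (1° lat = 111240 m, cos φ = 0.340981): observed ΔN = 361.5 m, observed ΔE = 312.9 m.
Subtracting the expected shift leaves a residual of 361.5 − (394) = -32.5 m north and 312.9 − (356) = -43.1 m east.
Residual distance = √((-32.5)² + (-43.1)²) = 53.9 m.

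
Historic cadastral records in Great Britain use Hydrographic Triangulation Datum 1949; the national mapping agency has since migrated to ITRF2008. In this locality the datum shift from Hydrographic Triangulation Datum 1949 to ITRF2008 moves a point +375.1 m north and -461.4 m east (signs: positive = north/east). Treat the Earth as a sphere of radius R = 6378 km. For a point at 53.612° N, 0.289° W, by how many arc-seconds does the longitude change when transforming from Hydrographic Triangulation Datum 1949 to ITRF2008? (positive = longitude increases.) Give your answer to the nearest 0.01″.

At latitude 53.612°, cos φ = 0.593250.
One radian of longitude at latitude φ spans R cos φ, so Δλ = ΔE / (R cos φ) = -461.4 / (6378000 × 0.593250) = -1.2194e-04 rad = -25.152″.

Δλ = -25.15″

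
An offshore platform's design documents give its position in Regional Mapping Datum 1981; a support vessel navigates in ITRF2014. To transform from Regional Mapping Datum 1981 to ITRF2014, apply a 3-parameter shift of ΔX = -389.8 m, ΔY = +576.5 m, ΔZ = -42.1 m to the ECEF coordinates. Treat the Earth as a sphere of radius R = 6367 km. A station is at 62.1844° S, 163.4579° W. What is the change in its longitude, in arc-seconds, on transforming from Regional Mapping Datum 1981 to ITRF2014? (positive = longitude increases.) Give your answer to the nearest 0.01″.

Δλ = -46.07″

sin φ = -0.884454, cos φ = 0.466627, sin λ = -0.284720, cos λ = -0.958611.
East component: ΔE = −sin λ·ΔX + cos λ·ΔY = −(-0.284720)(-389.8) + (-0.958611)(576.5) = -663.62 m.
1° of latitude spans πR/180 = 111125 m; at latitude φ, 1° of longitude spans that × cos φ = 51854.0 m, so Δλ = -663.62 / 51854.0 × 3600 = -46.072″.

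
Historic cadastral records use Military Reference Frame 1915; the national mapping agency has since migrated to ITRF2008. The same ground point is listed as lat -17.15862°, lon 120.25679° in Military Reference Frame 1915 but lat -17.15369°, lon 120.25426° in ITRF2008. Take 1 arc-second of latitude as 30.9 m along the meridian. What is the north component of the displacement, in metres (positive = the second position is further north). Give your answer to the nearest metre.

Δφ = -17.15369° − -17.15862° = +0.00493°; Δλ = 120.25426° − 120.25679° = -0.00253°.
1° of latitude = 3600 × 30.90 = 111240 m.
ΔN = Δφ × 111240 = 548.4 m; ΔE = Δλ × 111240 × cos(-17.15862°) = -0.00253 × 111240 × 0.955492 = -268.9 m.

ΔN = 548 m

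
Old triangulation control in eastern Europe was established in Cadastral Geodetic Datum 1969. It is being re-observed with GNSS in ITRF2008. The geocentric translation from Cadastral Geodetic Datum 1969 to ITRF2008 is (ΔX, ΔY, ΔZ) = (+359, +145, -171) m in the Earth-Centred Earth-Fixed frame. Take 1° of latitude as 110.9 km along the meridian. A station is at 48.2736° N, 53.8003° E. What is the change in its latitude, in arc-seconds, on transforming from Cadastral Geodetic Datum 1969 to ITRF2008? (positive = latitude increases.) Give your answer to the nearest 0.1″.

sin φ = 0.746332, cos φ = 0.665574, sin λ = 0.806963, cos λ = 0.590601.
North component: ΔN = −sin φ cos λ·ΔX − sin φ sin λ·ΔY + cos φ·ΔZ = −(0.746332)(0.590601)(359) − (0.746332)(0.806963)(145) + (0.665574)(-171) = -359.38 m.
1° of latitude spans 110900 m, so Δφ = -359.38 / 110900 × 3600 = -11.666″.

Δφ = -11.7″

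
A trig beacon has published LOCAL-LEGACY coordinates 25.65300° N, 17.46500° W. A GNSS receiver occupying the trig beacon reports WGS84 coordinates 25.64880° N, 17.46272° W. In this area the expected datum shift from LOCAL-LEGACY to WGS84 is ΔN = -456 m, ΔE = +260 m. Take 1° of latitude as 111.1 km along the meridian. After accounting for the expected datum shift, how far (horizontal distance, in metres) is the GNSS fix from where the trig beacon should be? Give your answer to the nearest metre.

33 m

Observed coordinate differences: Δφ = -0.00420°, Δλ = +0.00228°.
Converting to metres (1° lat = 111100 m, cos φ = 0.901432): observed ΔN = -466.6 m, observed ΔE = 228.3 m.
Subtracting the expected shift leaves a residual of -466.6 − (-456) = -10.6 m north and 228.3 − (260) = -31.7 m east.
Residual distance = √((-10.6)² + (-31.7)²) = 33.4 m.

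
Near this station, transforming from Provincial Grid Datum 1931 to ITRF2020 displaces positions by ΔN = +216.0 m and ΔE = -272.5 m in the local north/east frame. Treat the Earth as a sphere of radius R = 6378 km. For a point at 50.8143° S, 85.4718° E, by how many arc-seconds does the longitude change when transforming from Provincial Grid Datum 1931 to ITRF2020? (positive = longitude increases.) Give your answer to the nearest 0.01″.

Δλ = -13.95″

At latitude -50.8143°, cos φ = 0.631836.
One radian of longitude at latitude φ spans R cos φ, so Δλ = ΔE / (R cos φ) = -272.5 / (6378000 × 0.631836) = -6.7620e-05 rad = -13.948″.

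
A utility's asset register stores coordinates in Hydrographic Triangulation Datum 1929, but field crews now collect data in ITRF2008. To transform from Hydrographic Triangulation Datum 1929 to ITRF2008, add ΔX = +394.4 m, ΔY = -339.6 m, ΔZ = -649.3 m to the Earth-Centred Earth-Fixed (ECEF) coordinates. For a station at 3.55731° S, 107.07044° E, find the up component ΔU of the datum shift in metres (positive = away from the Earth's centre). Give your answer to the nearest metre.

At φ = -3.55731°, λ = 107.07044°: sin φ = -0.062047, cos φ = 0.998073, sin λ = 0.955945, cos λ = -0.293547.
ΔU = cos φ cos λ·ΔX + cos φ sin λ·ΔY + sin φ·ΔZ = (0.998073)(-0.293547)(394.4) + (0.998073)(0.955945)(-339.6) + (-0.062047)(-649.3) = -399.28 m.

ΔU = -399 m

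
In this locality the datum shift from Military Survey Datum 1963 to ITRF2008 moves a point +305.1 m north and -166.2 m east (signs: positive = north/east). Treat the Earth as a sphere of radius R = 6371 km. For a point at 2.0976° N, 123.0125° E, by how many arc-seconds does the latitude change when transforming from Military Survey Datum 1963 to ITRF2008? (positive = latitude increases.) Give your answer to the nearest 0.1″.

Δφ = 9.9″

On a sphere of radius R, 1 rad of latitude = R, so Δφ = ΔN / R = 305.1 / 6371000 = 4.7889e-05 rad = 9.878″.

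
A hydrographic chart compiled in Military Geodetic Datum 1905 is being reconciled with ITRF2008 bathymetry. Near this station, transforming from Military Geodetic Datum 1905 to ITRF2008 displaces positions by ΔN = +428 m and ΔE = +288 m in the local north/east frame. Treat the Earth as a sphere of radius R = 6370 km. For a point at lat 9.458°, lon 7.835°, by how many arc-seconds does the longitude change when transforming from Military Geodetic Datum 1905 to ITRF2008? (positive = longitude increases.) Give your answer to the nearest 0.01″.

Δλ = 9.45″

At latitude 9.458°, cos φ = 0.986406.
One radian of longitude at latitude φ spans R cos φ, so Δλ = ΔE / (R cos φ) = 288.0 / (6370000 × 0.986406) = 4.5835e-05 rad = 9.454″.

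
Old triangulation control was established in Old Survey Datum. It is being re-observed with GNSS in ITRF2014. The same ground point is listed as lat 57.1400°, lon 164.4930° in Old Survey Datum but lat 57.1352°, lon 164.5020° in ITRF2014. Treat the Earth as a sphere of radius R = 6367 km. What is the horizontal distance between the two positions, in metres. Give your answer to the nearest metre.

Δφ = 57.1352° − 57.1400° = -0.0048°; Δλ = 164.5020° − 164.4930° = +0.0090°.
1° along a meridian = πR/180 = 111125 m.
ΔN = Δφ × 111125 = -533.4 m; ΔE = Δλ × 111125 × cos(57.1400°) = +0.0090 × 111125 × 0.542588 = 542.7 m.
Distance = √(ΔE² + ΔN²) = √(542.7² + (-533.4)²) = 760.9 m.

761 m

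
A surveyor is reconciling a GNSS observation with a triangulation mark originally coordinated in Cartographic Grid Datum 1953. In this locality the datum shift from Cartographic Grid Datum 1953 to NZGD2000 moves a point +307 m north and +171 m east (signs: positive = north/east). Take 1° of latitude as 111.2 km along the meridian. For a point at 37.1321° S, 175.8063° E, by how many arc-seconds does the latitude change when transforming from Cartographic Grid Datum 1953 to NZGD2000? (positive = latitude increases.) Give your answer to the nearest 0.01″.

Δφ = 9.94″

1° of latitude = 111.2 km, so Δφ = 307.0 / 111200 = 0.0027608° = 9.939″.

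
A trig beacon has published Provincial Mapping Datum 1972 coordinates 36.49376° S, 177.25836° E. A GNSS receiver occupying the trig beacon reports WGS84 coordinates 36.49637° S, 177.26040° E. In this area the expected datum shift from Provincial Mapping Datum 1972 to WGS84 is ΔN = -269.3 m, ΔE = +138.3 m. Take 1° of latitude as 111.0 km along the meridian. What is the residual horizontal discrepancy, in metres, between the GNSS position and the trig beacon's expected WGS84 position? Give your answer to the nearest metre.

48 m

Observed coordinate differences: Δφ = -0.00261°, Δλ = +0.00204°.
Converting to metres (1° lat = 111000 m, cos φ = 0.803922): observed ΔN = -289.7 m, observed ΔE = 182.0 m.
Subtracting the expected shift leaves a residual of -289.7 − (-269.3) = -20.4 m north and 182.0 − (138.3) = 43.7 m east.
Residual distance = √((-20.4)² + 43.7²) = 48.3 m.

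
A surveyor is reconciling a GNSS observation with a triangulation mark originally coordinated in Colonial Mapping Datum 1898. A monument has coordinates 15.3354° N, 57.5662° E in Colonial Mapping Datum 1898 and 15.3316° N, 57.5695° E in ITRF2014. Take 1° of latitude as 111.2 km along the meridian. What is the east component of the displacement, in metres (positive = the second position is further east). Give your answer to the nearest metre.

Δφ = 15.3316° − 15.3354° = -0.0038°; Δλ = 57.5695° − 57.5662° = +0.0033°.
ΔN = Δφ × 111200 = -422.6 m; ΔE = Δλ × 111200 × cos(15.3354°) = +0.0033 × 111200 × 0.964394 = 353.9 m.

ΔE = 354 m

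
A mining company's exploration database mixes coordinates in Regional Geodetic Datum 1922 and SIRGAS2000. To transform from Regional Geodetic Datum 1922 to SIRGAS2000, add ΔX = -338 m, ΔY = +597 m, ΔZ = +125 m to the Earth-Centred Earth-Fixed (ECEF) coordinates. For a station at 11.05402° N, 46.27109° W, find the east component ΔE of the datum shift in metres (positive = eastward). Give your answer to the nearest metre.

ΔE = 168 m

At φ = 11.05402°, λ = -46.27109°: sin φ = 0.191734, cos φ = 0.981447, sin λ = -0.722618, cos λ = 0.691247.
ΔE = −sin λ·ΔX + cos λ·ΔY = −(-0.722618)·(-338) + (0.691247)·(597) = 168.43 m.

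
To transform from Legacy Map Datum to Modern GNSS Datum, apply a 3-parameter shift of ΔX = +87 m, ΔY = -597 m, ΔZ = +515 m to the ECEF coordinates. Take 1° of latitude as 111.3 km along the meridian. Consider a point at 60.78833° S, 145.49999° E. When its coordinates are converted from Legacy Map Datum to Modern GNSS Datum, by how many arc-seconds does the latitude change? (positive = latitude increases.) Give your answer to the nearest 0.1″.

Δφ = -3.4″

sin φ = -0.872823, cos φ = 0.488037, sin λ = 0.566406, cos λ = -0.824126.
North component: ΔN = −sin φ cos λ·ΔX − sin φ sin λ·ΔY + cos φ·ΔZ = −(-0.872823)(-0.824126)(87) − (-0.872823)(0.566406)(-597) + (0.488037)(515) = -106.38 m.
1° of latitude spans 111300 m, so Δφ = -106.38 / 111300 × 3600 = -3.441″.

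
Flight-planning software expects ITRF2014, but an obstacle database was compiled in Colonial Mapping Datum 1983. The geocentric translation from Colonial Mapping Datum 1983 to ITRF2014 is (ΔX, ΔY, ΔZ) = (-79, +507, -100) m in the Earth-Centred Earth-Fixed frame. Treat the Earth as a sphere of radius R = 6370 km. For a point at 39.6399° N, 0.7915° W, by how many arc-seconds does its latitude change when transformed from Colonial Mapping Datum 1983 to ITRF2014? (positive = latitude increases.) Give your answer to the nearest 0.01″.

sin φ = 0.637960, cos φ = 0.770069, sin λ = -0.013814, cos λ = 0.999905.
North component: ΔN = −sin φ cos λ·ΔX − sin φ sin λ·ΔY + cos φ·ΔZ = −(0.637960)(0.999905)(-79) − (0.637960)(-0.013814)(507) + (0.770069)(-100) = -22.14 m.
1° of latitude spans πR/180 = 111177 m, so Δφ = -22.14 / 111177 × 3600 = -0.717″.

Δφ = -0.72″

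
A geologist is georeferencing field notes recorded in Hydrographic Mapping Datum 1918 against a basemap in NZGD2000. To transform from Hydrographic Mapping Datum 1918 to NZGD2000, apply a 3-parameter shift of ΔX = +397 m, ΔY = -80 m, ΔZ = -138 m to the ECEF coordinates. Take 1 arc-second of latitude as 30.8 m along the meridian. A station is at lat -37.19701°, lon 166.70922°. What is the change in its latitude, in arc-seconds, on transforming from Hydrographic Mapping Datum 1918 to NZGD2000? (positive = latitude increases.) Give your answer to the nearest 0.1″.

sin φ = -0.604558, cos φ = 0.796561, sin λ = 0.229893, cos λ = -0.973216.
North component: ΔN = −sin φ cos λ·ΔX − sin φ sin λ·ΔY + cos φ·ΔZ = −(-0.604558)(-0.973216)(397) − (-0.604558)(0.229893)(-80) + (0.796561)(-138) = -354.63 m.
1° of latitude spans 3600 × 30.80 = 110880 m, so Δφ = -354.63 / 110880 × 3600 = -11.514″.

Δφ = -11.5″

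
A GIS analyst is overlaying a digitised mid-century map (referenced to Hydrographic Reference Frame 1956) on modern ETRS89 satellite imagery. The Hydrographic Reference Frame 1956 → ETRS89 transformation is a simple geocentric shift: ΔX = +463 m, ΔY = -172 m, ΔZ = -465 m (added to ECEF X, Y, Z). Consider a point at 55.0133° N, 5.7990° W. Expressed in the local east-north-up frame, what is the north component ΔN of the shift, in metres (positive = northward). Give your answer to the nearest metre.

ΔN = -658 m

The local north axis is (−sin φ cos λ, −sin φ sin λ, cos φ), giving ΔN = -377.388 − 14.238 − 266.625 = -658.25 m.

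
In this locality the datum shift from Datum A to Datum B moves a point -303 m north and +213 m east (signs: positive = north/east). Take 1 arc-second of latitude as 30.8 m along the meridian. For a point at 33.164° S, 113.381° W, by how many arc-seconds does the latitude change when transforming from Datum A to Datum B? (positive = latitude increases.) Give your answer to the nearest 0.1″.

Δφ = -9.8″

1″ of latitude = 30.80 m, so Δφ = -303.0 / 30.80 = -9.838″.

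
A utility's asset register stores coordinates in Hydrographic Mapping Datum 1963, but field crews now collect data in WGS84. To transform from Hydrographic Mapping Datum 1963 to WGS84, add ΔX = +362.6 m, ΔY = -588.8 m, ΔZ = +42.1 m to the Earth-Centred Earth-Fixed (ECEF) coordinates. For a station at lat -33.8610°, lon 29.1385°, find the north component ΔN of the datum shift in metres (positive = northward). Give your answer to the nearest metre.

ΔN = 52 m

The local north axis is (−sin φ cos λ, −sin φ sin λ, cos φ), giving ΔN = 176.465 − 159.743 + 34.959 = 51.68 m.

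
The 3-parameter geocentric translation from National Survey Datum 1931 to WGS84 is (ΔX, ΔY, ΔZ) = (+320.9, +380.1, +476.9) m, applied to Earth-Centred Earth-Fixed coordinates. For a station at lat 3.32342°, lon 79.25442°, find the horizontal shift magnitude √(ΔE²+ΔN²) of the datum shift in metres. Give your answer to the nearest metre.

513 m

At φ = 3.32342°, λ = 79.25442°: sin φ = 0.057972, cos φ = 0.998318, sin λ = 0.982465, cos λ = 0.186448.
ΔE = −sin λ·ΔX + cos λ·ΔY = −(0.982465)·(320.9) + (0.186448)·(380.1) = -244.40 m.
ΔN = −sin φ cos λ·ΔX − sin φ sin λ·ΔY + cos φ·ΔZ = −(0.057972)(0.186448)(320.9) − (0.057972)(0.982465)(380.1) + (0.998318)(476.9) = 450.98 m.
Horizontal magnitude = √(ΔE² + ΔN²) = √((-244.40)² + 450.98²) = 512.95 m.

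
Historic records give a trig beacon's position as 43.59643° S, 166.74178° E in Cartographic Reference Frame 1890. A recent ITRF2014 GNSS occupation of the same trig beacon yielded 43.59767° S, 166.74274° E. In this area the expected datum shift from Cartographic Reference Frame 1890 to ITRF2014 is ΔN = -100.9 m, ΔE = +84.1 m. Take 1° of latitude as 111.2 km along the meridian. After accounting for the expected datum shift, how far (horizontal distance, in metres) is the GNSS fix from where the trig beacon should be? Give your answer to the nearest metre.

Observed coordinate differences: Δφ = -0.00124°, Δλ = +0.00096°.
Converting to metres (1° lat = 111200 m, cos φ = 0.724215): observed ΔN = -137.9 m, observed ΔE = 77.3 m.
Subtracting the expected shift leaves a residual of -137.9 − (-100.9) = -37.0 m north and 77.3 − (84.1) = -6.8 m east.
Residual distance = √((-37.0)² + (-6.8)²) = 37.6 m.

38 m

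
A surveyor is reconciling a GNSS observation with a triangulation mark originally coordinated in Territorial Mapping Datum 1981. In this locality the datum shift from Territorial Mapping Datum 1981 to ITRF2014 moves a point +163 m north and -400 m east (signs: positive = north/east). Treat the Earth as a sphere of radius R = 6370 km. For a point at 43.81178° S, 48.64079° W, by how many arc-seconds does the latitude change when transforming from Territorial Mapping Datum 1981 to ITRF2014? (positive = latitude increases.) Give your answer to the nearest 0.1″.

Δφ = 5.3″

On a sphere of radius R, 1 rad of latitude = R, so Δφ = ΔN / R = 163.0 / 6370000 = 2.5589e-05 rad = 5.278″.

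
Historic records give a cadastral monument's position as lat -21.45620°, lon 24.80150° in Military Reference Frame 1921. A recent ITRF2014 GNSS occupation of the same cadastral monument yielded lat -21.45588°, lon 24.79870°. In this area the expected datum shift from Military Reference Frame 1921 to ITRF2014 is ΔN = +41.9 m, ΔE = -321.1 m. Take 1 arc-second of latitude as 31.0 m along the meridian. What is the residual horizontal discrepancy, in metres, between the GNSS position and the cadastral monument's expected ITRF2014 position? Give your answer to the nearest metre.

31 m

Observed coordinate differences: Δφ = +0.00032°, Δλ = -0.00280°.
Converting to metres (1° lat = 111600 m, cos φ = 0.930697): observed ΔN = 35.7 m, observed ΔE = -290.8 m.
Subtracting the expected shift leaves a residual of 35.7 − (41.9) = -6.2 m north and -290.8 − (-321.1) = 30.3 m east.
Residual distance = √((-6.2)² + 30.3²) = 30.9 m.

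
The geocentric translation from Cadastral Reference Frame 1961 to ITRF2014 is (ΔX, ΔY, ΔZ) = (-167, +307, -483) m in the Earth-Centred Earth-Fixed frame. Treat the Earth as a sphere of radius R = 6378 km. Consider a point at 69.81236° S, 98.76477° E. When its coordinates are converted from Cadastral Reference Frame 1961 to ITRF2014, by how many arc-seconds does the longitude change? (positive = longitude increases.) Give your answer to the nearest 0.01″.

Δλ = 11.08″

sin φ = -0.938567, cos φ = 0.345096, sin λ = 0.988322, cos λ = -0.152378.
East component: ΔE = −sin λ·ΔX + cos λ·ΔY = −(0.988322)(-167) + (-0.152378)(307) = 118.27 m.
1° of latitude spans πR/180 = 111317 m; at latitude φ, 1° of longitude spans that × cos φ = 38415.1 m, so Δλ = 118.27 / 38415.1 × 3600 = 11.083″.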